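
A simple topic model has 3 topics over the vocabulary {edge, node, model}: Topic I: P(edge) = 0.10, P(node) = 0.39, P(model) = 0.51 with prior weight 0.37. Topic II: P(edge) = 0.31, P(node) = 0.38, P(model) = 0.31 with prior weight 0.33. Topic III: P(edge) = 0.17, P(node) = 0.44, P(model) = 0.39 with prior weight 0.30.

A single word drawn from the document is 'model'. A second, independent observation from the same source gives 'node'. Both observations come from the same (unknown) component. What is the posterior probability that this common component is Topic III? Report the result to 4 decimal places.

Posterior ∝ prior × likelihood, so P(k | x) ∝ π_k f_k(x); normalise over all components.
Since both observations come from the same component, the likelihood for component k is f_k(x₁)·f_k(x₂).
  p_I = [0.51] × [0.39] = 0.1989
  p_II = [0.31] × [0.38] = 0.1178
  p_III = [0.39] × [0.44] = 0.1716
Prior × likelihood for each component:
  π_I·p_I = 0.37 × 0.1989 = 0.073593
  π_II·p_II = 0.33 × 0.1178 = 0.038874
  π_III·p_III = 0.30 × 0.1716 = 0.05148
Denominator: 0.073593 + 0.038874 + 0.05148 = 0.163947
Responsibility of Topic III: 0.05148 / 0.163947 ≈ 0.3140

0.3140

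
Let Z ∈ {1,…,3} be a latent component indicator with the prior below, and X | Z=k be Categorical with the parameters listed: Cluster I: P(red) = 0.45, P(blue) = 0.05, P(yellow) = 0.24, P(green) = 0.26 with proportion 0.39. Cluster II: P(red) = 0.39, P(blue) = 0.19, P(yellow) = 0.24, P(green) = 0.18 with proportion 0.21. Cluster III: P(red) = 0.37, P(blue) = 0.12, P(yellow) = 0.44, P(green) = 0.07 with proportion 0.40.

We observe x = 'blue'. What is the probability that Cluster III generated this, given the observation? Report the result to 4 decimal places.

0.4469

The responsibility of component k is w_k f_k(x) divided by Σ_j w_j f_j(x).
Categorical probabilities:
  f_I = 0.05
  f_II = 0.19
  f_III = 0.12
Multiply by the mixture weights:
  w_I·f_I = 0.39 × 0.05 = 0.0195
  w_II·f_II = 0.21 × 0.19 = 0.0399
  w_III·f_III = 0.40 × 0.12 = 0.048
Denominator: 0.0195 + 0.0399 + 0.048 = 0.1074
So the posterior for Cluster III is 0.048 / 0.1074 ≈ 0.4469.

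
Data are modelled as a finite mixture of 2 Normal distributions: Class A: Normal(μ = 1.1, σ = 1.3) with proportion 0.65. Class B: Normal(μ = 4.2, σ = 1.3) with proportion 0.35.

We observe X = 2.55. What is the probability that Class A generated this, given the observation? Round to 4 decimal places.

By Bayes' theorem, P(k | x) = π_k f_k(x) / Σ_j π_j f_j(x).
Component likelihoods at x = 2.55:
  f_A = (1/(1.3·√(2π)))·exp(−(2.55−1.1)²/(2·1.3²)) = 0.306879·exp(-0.62204) = 0.164747
  f_B = (1/(1.3·√(2π)))·exp(−(2.55−4.2)²/(2·1.3²)) = 0.306879·exp(-0.80547) = 0.137137
Weight by the priors:
  π_A·f_A = 0.65 × 0.164747 = 0.107086
  π_B·f_B = 0.35 × 0.137137 = 0.0479979
Evidence: 0.107086 + 0.0479979 = 0.155083
Responsibility of Class A: 0.107086 / 0.155083 ≈ 0.6905

0.6905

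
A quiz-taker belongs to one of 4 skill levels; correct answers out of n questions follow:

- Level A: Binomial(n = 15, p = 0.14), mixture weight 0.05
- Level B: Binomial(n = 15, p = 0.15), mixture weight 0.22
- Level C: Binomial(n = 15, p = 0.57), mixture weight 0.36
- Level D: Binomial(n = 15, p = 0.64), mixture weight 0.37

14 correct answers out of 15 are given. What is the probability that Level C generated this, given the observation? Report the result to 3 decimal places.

0.187

By Bayes' theorem, P(k | x) = π_k f_k(x) / Σ_j π_j f_j(x).
Component likelihoods at x = 14 correct answers out of 15:
  f_A = C(15,14)·0.14^14·0.86^1 = 15·1.1112e-12·0.86 = 1.43345e-11
  f_B = C(15,14)·0.15^14·0.85^1 = 15·2.91929e-12·0.85 = 3.7221e-11
  f_C = C(15,14)·0.57^14·0.43^1 = 15·0.000382162·0.43 = 0.00246495
  f_D = C(15,14)·0.64^14·0.36^1 = 15·0.00193428·0.36 = 0.0104451
Multiply by the mixture weights:
  π_A·f_A = 0.05 × 1.43345e-11 = 7.16724e-13
  π_B·f_B = 0.22 × 3.7221e-11 = 8.18862e-12
  π_C·f_C = 0.36 × 0.00246495 = 0.000887381
  π_D·f_D = 0.37 × 0.0104451 = 0.00386469
Denominator: 7.16724e-13 + 8.18862e-12 + 0.000887381 + 0.00386469 = 0.00475208
P(Level C | 14 correct answers out of 15) ≈ 0.187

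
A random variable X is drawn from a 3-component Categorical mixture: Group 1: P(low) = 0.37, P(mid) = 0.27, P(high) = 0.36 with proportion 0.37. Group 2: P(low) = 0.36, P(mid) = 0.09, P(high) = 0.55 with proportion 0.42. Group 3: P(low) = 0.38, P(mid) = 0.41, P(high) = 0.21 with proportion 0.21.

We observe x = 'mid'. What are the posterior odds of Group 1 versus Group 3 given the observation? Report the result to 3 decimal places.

Posterior odds = (P(Z=i) f_i(x)) / (P(Z=j) f_j(x)); the normalising sum cancels.
Categorical probabilities:
  f_1 = P(mid | comp) = 0.27
  f_2 = P(mid | comp) = 0.09
  f_3 = P(mid | comp) = 0.41
0.0999 / 0.0861 ≈ 1.160

1.160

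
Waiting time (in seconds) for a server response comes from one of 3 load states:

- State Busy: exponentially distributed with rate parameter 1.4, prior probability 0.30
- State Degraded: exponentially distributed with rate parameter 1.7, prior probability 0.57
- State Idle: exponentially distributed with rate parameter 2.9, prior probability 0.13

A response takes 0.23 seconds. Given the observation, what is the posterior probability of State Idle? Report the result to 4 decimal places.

By Bayes' theorem, P(k | x) = π_k f_k(x) / Σ_j π_j f_j(x).
Exponential densities:
  f_Busy = 1.4·e^(−1.4·0.23) = 1.4·e^(−0.3220) = 1.01458
  f_Degraded = 1.7·e^(−1.7·0.23) = 1.7·e^(−0.3910) = 1.14985
  f_Idle = 2.9·e^(−2.9·0.23) = 2.9·e^(−0.6670) = 1.48841
Unnormalised posteriors:
  π_Busy·f_Busy = 0.30 × 1.01458 = 0.304373
  π_Degraded·f_Degraded = 0.57 × 1.14985 = 0.655412
  π_Idle·f_Idle = 0.13 × 1.48841 = 0.193494
Denominator: 0.304373 + 0.655412 + 0.193494 = 1.15328
P(State Idle | the observation) = 0.193494 / 1.15328 ≈ 0.1678

0.1678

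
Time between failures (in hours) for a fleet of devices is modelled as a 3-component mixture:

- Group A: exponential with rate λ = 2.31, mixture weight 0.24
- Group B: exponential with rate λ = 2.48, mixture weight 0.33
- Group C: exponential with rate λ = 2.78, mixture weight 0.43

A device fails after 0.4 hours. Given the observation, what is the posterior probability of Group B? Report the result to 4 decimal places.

By Bayes' theorem, P(k | x) = P(Z=k) f_k(x) / Σ_j P(Z=j) f_j(x).
Evaluate each component's likelihood at the observed value:
  L_A = 0.916904
  L_B = 0.919669
  L_C = 0.914343
Multiply by the mixture weights:
  P(Z=A)·L_A = 0.24 × 0.916904 = 0.220057
  P(Z=B)·L_B = 0.33 × 0.919669 = 0.303491
  P(Z=C)·L_C = 0.43 × 0.914343 = 0.393168
Marginal: 0.220057 + 0.303491 + 0.393168 = 0.916715
Responsibility of Group B: 0.303491 / 0.916715 ≈ 0.3311

0.3311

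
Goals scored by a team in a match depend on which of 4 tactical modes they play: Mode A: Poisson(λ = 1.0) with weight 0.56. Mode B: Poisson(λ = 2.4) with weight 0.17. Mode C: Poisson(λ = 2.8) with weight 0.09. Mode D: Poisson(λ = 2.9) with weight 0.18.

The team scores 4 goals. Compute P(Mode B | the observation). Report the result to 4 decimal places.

The responsibility of component k is P(Z=k) f_k(x) divided by Σ_j P(Z=j) f_j(x).
Evaluate each component's likelihood at the observed value:
  L_A = 0.0153283
  L_B = 0.125408
  L_C = 0.155739
  L_D = 0.162154
Weight by the priors:
  P(Z=A)·L_A = 0.56 × 0.0153283 = 0.00858385
  P(Z=B)·L_B = 0.17 × 0.125408 = 0.0213194
  P(Z=C)·L_C = 0.09 × 0.155739 = 0.0140165
  P(Z=D)·L_D = 0.18 × 0.162154 = 0.0291877
Marginal: 0.00858385 + 0.0213194 + 0.0140165 + 0.0291877 = 0.0731074
P(Mode B | x) = 0.0213194 / 0.0731074 ≈ 0.2916

0.2916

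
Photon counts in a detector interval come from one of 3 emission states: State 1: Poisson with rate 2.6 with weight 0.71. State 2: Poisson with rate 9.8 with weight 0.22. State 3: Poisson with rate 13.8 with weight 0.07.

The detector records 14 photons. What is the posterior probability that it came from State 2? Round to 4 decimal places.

0.5874

P(component k | x) = π_k·f_k(x) / marginal(x), where marginal(x) = Σ_j π_j·f_j(x).
Poisson probabilities:
  p_1 = e^(−2.6)·2.6^14/14! = 5.49608e-07
  p_2 = e^(−9.8)·9.8^14/14! = 0.047937
  p_3 = e^(−13.8)·13.8^14/14! = 0.105836
Multiply by the mixture weights:
  π_1·p_1 = 0.71 × 5.49608e-07 = 3.90222e-07
  π_2·p_2 = 0.22 × 0.047937 = 0.0105461
  π_3·p_3 = 0.07 × 0.105836 = 0.00740855
Normaliser: 3.90222e-07 + 0.0105461 + 0.00740855 = 0.0179551
P(State 2 | 14 photons) ≈ 0.5874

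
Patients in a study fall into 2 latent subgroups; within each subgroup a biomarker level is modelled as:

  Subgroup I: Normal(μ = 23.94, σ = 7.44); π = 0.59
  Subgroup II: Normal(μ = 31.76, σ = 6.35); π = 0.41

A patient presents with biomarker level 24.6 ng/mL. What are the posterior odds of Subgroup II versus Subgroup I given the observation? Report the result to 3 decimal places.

The posterior odds equal the prior odds times the likelihood ratio: (w_i/w_j)·(f_i(x)/f_j(x)).
Evaluate each component's likelihood at the observed value:
  L_I = (1/(7.44·√(2π)))·exp(−(24.6−23.94)²/(2·7.44²)) = 0.053621·exp(-0.00393) = 0.0534107
  L_II = (1/(6.35·√(2π)))·exp(−(24.6−31.76)²/(2·6.35²)) = 0.062826·exp(-0.63569) = 0.0332704
0.0136409 / 0.0315123 ≈ 0.433

0.433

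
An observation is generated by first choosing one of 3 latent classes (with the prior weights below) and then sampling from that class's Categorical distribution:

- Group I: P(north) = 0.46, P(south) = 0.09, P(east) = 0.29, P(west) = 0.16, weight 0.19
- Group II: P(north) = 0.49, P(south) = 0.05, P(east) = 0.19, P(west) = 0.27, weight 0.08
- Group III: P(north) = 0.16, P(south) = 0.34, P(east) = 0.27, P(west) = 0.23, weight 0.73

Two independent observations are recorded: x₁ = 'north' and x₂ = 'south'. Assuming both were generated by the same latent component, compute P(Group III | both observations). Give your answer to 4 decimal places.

By Bayes' theorem, P(k | x) = P(Z=k) f_k(x) / Σ_j P(Z=j) f_j(x).
Since both observations come from the same component, the likelihood for component k is f_k(x₁)·f_k(x₂).
  L_I = [0.46] × [0.09] = 0.0414
  L_II = [0.49] × [0.05] = 0.0245
  L_III = [0.16] × [0.34] = 0.0544
Weight by the priors:
  P(Z=I)·L_I = 0.19 × 0.0414 = 0.007866
  P(Z=II)·L_II = 0.08 × 0.0245 = 0.00196
  P(Z=III)·L_III = 0.73 × 0.0544 = 0.039712
Denominator: 0.007866 + 0.00196 + 0.039712 = 0.049538
So the posterior for Group III is 0.039712 / 0.049538 ≈ 0.8016.

0.8016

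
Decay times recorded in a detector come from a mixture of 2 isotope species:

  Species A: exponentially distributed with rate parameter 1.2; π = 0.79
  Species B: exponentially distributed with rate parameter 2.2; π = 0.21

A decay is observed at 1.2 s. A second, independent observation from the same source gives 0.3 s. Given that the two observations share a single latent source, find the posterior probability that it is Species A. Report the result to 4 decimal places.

Posterior ∝ prior × likelihood, so P(k | x) ∝ π_k f_k(x); normalise over all components.
Since both observations come from the same component, the likelihood for component k is f_k(x₁)·f_k(x₂).
  f_A = [0.284313] × [0.837212] = 0.23803
  f_B = [0.156995] × [1.13707] = 0.178515
Prior × likelihood for each component:
  π_A·f_A = 0.79 × 0.23803 = 0.188044
  π_B·f_B = 0.21 × 0.178515 = 0.0374881
Sum: 0.188044 + 0.0374881 = 0.225532
Responsibility of Species A: 0.188044 / 0.225532 ≈ 0.8338

0.8338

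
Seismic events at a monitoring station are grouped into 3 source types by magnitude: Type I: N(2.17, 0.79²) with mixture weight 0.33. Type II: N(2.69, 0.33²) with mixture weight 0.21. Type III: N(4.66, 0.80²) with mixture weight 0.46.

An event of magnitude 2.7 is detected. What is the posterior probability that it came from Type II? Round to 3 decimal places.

The responsibility of component k is π_k f_k(x) divided by Σ_j π_j f_j(x).
Evaluate each component's likelihood at the observed value:
  L_I = 0.403225
  L_II = 1.20836
  L_III = 0.0247967
Weight by the priors:
  π_I·L_I = 0.33 × 0.403225 = 0.133064
  π_II·L_II = 0.21 × 1.20836 = 0.253756
  π_III·L_III = 0.46 × 0.0247967 = 0.0114065
Marginal: 0.133064 + 0.253756 + 0.0114065 = 0.398227
P(Type II | data) = 0.253756 / 0.398227 ≈ 0.637

0.637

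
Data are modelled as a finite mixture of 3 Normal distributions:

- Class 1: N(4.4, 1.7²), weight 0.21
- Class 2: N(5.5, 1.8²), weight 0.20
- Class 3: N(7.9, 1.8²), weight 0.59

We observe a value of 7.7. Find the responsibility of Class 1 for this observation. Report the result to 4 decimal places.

Posterior ∝ prior × likelihood, so P(k | x) ∝ π_k f_k(x); normalise over all components.
Normal densities:
  L_1 = 0.0356627
  L_2 = 0.105016
  L_3 = 0.220271
Weight by the priors:
  π_1·L_1 = 0.21 × 0.0356627 = 0.00748917
  π_2·L_2 = 0.20 × 0.105016 = 0.0210033
  π_3·L_3 = 0.59 × 0.220271 = 0.12996
Marginal: 0.00748917 + 0.0210033 + 0.12996 = 0.158452
P(Class 1 | the observation) ≈ 0.0473

0.0473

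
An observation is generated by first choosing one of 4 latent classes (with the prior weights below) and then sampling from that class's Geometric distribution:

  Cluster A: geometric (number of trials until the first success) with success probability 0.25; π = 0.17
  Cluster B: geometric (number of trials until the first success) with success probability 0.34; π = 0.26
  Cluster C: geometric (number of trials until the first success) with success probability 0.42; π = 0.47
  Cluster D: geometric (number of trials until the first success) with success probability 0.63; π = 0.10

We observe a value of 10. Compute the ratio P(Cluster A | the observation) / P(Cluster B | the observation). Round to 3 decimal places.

1.519

Posterior odds = (P(Z=i) f_i(x)) / (P(Z=j) f_j(x)); the normalising sum cancels.
Evaluate each component's likelihood at the observed value:
  L_A = 0.25·(1−0.25)^9 = 0.25·0.0750847 = 0.0187712
  L_B = 0.34·(1−0.34)^9 = 0.34·0.0237627 = 0.00807931
  L_C = 0.42·(1−0.42)^9 = 0.42·0.00742766 = 0.00311962
  L_D = 0.63·(1−0.63)^9 = 0.63·0.000129962 = 8.18759e-05
Posterior odds = (P(Z=A)·L_A) / (P(Z=B)·L_B) = (0.17·0.0187712) / (0.26·0.00807931) = 0.0031911 / 0.00210062 ≈ 1.519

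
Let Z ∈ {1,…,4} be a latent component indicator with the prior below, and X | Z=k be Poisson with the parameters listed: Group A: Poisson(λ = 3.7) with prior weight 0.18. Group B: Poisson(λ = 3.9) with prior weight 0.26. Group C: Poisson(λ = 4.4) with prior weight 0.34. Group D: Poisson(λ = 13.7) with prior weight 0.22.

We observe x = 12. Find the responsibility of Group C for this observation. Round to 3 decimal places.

P(component k | x) = P(Z=k)·f_k(x) / marginal(x), where marginal(x) = Σ_j P(Z=j)·f_j(x).
Evaluate each component's likelihood at the observed value:
  L_A = 0.000339777
  L_B = 0.000523227
  L_C = 0.00134958
  L_D = 0.102441
Multiply by the mixture weights:
  P(Z=A)·L_A = 0.18 × 0.000339777 = 6.11599e-05
  P(Z=B)·L_B = 0.26 × 0.000523227 = 0.000136039
  P(Z=C)·L_C = 0.34 × 0.00134958 = 0.000458858
  P(Z=D)·L_D = 0.22 × 0.102441 = 0.0225371
Normaliser: 6.11599e-05 + 0.000136039 + 0.000458858 + 0.0225371 = 0.0231932
P(Group C | data) ≈ 0.020

0.020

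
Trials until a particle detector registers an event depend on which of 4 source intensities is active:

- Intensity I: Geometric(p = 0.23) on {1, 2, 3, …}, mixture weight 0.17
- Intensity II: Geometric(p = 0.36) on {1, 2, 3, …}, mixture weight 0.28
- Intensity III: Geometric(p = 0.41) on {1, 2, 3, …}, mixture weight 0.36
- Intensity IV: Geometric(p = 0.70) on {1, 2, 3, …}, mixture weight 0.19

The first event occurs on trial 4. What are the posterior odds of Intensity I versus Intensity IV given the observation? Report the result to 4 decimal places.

4.9709

The posterior odds equal the prior odds times the likelihood ratio: (w_i/w_j)·(f_i(x)/f_j(x)).
Component likelihoods at x = 4:
  f_I = 0.105003
  f_II = 0.0943718
  f_III = 0.0842054
  f_IV = 0.0189
Posterior odds = (w_I·f_I) / (w_IV·f_IV) = (0.17·0.105003) / (0.19·0.0189) = 0.0178504 / 0.003591 ≈ 4.9709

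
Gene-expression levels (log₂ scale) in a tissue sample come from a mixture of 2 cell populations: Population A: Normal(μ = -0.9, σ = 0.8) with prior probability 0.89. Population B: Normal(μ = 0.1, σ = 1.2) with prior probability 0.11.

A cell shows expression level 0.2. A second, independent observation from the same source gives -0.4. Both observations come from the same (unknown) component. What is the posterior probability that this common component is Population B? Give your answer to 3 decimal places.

Posterior ∝ prior × likelihood, so P(k | x) ∝ w_k f_k(x); normalise over all components.
Since both observations come from the same component, the likelihood for component k is f_k(x₁)·f_k(x₂).
  p_A = [0.193765] × [0.410201] = 0.0794828
  p_B = [0.3313] × [0.30481] = 0.100984
Weight by the priors:
  w_A·p_A = 0.89 × 0.0794828 = 0.0707397
  w_B·p_B = 0.11 × 0.100984 = 0.0111082
Evidence: 0.0707397 + 0.0111082 = 0.0818479
P(Population B | x₁, x₂) ≈ 0.136

0.136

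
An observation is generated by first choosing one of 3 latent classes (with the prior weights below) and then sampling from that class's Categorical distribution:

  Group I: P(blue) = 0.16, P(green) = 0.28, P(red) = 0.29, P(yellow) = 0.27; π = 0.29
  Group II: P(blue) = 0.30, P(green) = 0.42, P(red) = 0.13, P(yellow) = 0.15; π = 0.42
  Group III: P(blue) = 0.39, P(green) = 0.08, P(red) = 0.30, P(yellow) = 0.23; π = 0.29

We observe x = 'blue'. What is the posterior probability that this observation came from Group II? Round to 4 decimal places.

0.4413

The responsibility of component k is π_k f_k(x) divided by Σ_j π_j f_j(x).
Component likelihoods at x = 'blue':
  f_I = 0.16
  f_II = 0.3
  f_III = 0.39
Unnormalised posteriors:
  π_I·f_I = 0.29 × 0.16 = 0.0464
  π_II·f_II = 0.42 × 0.3 = 0.126
  π_III·f_III = 0.29 × 0.39 = 0.1131
Evidence: 0.0464 + 0.126 + 0.1131 = 0.2855
P(Group II | data) ≈ 0.4413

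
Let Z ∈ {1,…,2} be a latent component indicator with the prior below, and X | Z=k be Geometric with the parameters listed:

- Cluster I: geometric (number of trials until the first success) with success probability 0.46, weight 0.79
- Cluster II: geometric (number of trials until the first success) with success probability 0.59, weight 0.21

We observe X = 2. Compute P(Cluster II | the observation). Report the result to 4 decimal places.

The responsibility of component k is w_k f_k(x) divided by Σ_j w_j f_j(x).
Component likelihoods at x = 2:
  p_I = 0.2484
  p_II = 0.2419
Multiply by the mixture weights:
  w_I·p_I = 0.79 × 0.2484 = 0.196236
  w_II·p_II = 0.21 × 0.2419 = 0.050799
Sum: 0.196236 + 0.050799 = 0.247035
P(Cluster II | the observation) = 0.050799 / 0.247035 ≈ 0.2056

0.2056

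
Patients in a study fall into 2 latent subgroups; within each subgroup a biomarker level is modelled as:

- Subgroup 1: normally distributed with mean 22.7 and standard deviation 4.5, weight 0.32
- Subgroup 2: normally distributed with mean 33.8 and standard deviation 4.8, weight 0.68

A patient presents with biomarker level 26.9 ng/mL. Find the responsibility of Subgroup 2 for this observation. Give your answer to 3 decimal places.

0.523

By Bayes' theorem, P(k | x) = P(Z=k) f_k(x) / Σ_j P(Z=j) f_j(x).
Normal densities:
  p_1 = (1/(4.5·√(2π)))·exp(−(26.9−22.7)²/(2·4.5²)) = 0.088654·exp(-0.43556) = 0.0573506
  p_2 = (1/(4.8·√(2π)))·exp(−(26.9−33.8)²/(2·4.8²)) = 0.083113·exp(-1.03320) = 0.029577
Prior × likelihood for each component:
  P(Z=1)·p_1 = 0.32 × 0.0573506 = 0.0183522
  P(Z=2)·p_2 = 0.68 × 0.029577 = 0.0201124
Denominator: 0.0183522 + 0.0201124 = 0.0384646
Responsibility of Subgroup 2: 0.0201124 / 0.0384646 ≈ 0.523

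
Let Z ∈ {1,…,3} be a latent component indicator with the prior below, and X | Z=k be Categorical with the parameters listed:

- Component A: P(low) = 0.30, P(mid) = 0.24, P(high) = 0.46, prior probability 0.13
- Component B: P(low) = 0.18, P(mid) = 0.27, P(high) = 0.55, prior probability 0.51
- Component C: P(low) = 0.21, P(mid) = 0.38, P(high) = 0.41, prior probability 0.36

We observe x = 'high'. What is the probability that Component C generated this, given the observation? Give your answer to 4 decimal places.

P(component k | x) = w_k·f_k(x) / marginal(x), where marginal(x) = Σ_j w_j·f_j(x).
Component likelihoods at x = 'high':
  L_A = P(high | comp) = 0.46
  L_B = P(high | comp) = 0.55
  L_C = P(high | comp) = 0.41
Prior × likelihood for each component:
  w_A·L_A = 0.13 × 0.46 = 0.0598
  w_B·L_B = 0.51 × 0.55 = 0.2805
  w_C·L_C = 0.36 × 0.41 = 0.1476
Evidence: 0.0598 + 0.2805 + 0.1476 = 0.4879
So the posterior for Component C is 0.1476 / 0.4879 ≈ 0.3025.

0.3025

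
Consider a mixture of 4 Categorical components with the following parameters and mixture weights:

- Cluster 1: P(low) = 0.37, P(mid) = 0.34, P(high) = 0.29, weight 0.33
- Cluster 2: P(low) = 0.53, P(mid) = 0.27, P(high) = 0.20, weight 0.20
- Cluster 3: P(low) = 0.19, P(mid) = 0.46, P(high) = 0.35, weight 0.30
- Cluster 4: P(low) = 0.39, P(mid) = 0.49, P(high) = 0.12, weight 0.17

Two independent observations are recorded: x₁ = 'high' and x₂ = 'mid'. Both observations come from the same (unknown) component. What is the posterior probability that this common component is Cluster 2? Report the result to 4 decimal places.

The responsibility of component k is π_k f_k(x) divided by Σ_j π_j f_j(x).
Since both observations come from the same component, the likelihood for component k is f_k(x₁)·f_k(x₂).
  p_1 = [0.29] × [0.34] = 0.0986
  p_2 = [0.2] × [0.27] = 0.054
  p_3 = [0.35] × [0.46] = 0.161
  p_4 = [0.12] × [0.49] = 0.0588
Unnormalised posteriors:
  π_1·p_1 = 0.33 × 0.0986 = 0.032538
  π_2·p_2 = 0.20 × 0.054 = 0.0108
  π_3·p_3 = 0.30 × 0.161 = 0.0483
  π_4·p_4 = 0.17 × 0.0588 = 0.009996
Marginal: 0.032538 + 0.0108 + 0.0483 + 0.009996 = 0.101634
So the posterior for Cluster 2 is 0.0108 / 0.101634 ≈ 0.1063.

0.1063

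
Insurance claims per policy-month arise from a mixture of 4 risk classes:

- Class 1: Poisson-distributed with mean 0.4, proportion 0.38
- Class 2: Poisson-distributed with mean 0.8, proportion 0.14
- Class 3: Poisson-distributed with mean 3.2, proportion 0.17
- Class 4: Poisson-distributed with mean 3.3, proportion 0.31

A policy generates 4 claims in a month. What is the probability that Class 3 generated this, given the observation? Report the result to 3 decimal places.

0.344

Posterior ∝ prior × likelihood, so P(k | x) ∝ w_k f_k(x); normalise over all components.
Component likelihoods at x = 4 claims:
  L_1 = e^(−0.4)·0.4^4/4! = 0.000715008
  L_2 = e^(−0.8)·0.8^4/4! = 0.00766855
  L_3 = e^(−3.2)·3.2^4/4! = 0.178093
  L_4 = e^(−3.3)·3.3^4/4! = 0.182252
Unnormalised posteriors:
  w_1·L_1 = 0.38 × 0.000715008 = 0.000271703
  w_2·L_2 = 0.14 × 0.00766855 = 0.0010736
  w_3·L_3 = 0.17 × 0.178093 = 0.0302758
  w_4·L_4 = 0.31 × 0.182252 = 0.0564982
Evidence: 0.000271703 + 0.0010736 + 0.0302758 + 0.0564982 = 0.0881192
Responsibility of Class 3: 0.0302758 / 0.0881192 ≈ 0.344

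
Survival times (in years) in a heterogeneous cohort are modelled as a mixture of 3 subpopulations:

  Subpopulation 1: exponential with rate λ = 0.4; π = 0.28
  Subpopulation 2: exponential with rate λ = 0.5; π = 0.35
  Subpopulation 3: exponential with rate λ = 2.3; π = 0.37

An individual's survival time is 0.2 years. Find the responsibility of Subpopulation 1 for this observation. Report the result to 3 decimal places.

P(component k | x) = π_k·f_k(x) / marginal(x), where marginal(x) = Σ_j π_j·f_j(x).
Component likelihoods at x = 0.2 years:
  p_1 = 0.369247
  p_2 = 0.452419
  p_3 = 1.45195
Weight by the priors:
  π_1·p_1 = 0.28 × 0.369247 = 0.103389
  π_2·p_2 = 0.35 × 0.452419 = 0.158347
  π_3·p_3 = 0.37 × 1.45195 = 0.537222
Normaliser: 0.103389 + 0.158347 + 0.537222 = 0.798958
P(Subpopulation 1 | the observation) = 0.103389 / 0.798958 ≈ 0.129

0.129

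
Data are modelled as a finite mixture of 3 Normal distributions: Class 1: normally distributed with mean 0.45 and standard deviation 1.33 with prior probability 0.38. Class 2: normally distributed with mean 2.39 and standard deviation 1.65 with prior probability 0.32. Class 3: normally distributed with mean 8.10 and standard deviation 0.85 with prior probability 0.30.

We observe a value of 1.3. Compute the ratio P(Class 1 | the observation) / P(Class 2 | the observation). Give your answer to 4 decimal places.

Posterior odds = (π_i f_i(x)) / (π_j f_j(x)); the normalising sum cancels.
Component likelihoods at x = 1.3:
  L_1 = 0.244549
  L_2 = 0.194385
  L_3 = 5.94385e-15
Posterior odds = (π_1·L_1) / (π_2·L_2) = (0.38·0.244549) / (0.32·0.194385) = 0.0929285 / 0.0622032 ≈ 1.4940

1.4940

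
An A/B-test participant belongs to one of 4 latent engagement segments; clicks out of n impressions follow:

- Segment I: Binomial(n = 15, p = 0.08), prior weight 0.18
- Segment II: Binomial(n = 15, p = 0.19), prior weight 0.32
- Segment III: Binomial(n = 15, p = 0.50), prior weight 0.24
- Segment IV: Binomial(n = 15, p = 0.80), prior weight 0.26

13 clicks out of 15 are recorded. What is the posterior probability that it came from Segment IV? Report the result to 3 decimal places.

P(component k | x) = P(Z=k)·f_k(x) / marginal(x), where marginal(x) = Σ_j P(Z=j)·f_j(x).
Binomial probabilities:
  p_I = C(15,13)·0.08^13·0.92^2 = 105·5.49756e-15·0.8464 = 4.88579e-13
  p_II = C(15,13)·0.19^13·0.81^2 = 105·4.2053e-10·0.6561 = 2.89705e-08
  p_III = C(15,13)·0.50^13·0.50^2 = 105·0.00012207·0.25 = 0.00320435
  p_IV = C(15,13)·0.80^13·0.20^2 = 105·0.0549756·0.04 = 0.230897
Unnormalised posteriors:
  P(Z=I)·p_I = 0.18 × 4.88579e-13 = 8.79442e-14
  P(Z=II)·p_II = 0.32 × 2.89705e-08 = 9.27056e-09
  P(Z=III)·p_III = 0.24 × 0.00320435 = 0.000769043
  P(Z=IV)·p_IV = 0.26 × 0.230897 = 0.0600333
Normaliser: 8.79442e-14 + 9.27056e-09 + 0.000769043 + 0.0600333 = 0.0608024
Responsibility of Segment IV: 0.0600333 / 0.0608024 ≈ 0.987

0.987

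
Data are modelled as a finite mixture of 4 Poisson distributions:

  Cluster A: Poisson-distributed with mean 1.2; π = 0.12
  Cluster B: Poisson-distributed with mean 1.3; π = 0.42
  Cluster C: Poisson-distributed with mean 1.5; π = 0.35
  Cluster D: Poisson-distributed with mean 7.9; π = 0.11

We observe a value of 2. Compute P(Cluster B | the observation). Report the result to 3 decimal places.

Posterior ∝ prior × likelihood, so P(k | x) ∝ π_k f_k(x); normalise over all components.
Poisson probabilities:
  f_A = e^(−1.2)·1.2^2/2! = 0.21686
  f_B = e^(−1.3)·1.3^2/2! = 0.230289
  f_C = e^(−1.5)·1.5^2/2! = 0.251021
  f_D = e^(−7.9)·7.9^2/2! = 0.0115691
Weight by the priors:
  π_A·f_A = 0.12 × 0.21686 = 0.0260232
  π_B·f_B = 0.42 × 0.230289 = 0.0967215
  π_C·f_C = 0.35 × 0.251021 = 0.0878575
  π_D·f_D = 0.11 × 0.0115691 = 0.0012726
Normaliser: 0.0260232 + 0.0967215 + 0.0878575 + 0.0012726 = 0.211875
So the posterior for Cluster B is 0.0967215 / 0.211875 ≈ 0.457.

0.457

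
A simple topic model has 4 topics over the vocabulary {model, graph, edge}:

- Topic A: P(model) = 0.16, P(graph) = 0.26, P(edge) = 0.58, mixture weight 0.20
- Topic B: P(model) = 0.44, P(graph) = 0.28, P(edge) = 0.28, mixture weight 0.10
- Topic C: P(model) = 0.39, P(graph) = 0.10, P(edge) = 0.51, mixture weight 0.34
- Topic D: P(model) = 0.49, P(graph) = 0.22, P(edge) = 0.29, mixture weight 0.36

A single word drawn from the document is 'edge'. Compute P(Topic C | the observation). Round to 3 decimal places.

Posterior ∝ prior × likelihood, so P(k | x) ∝ w_k f_k(x); normalise over all components.
Evaluate each component's likelihood at the observed value:
  L_A = 0.58
  L_B = 0.28
  L_C = 0.51
  L_D = 0.29
Multiply by the mixture weights:
  w_A·L_A = 0.20 × 0.58 = 0.116
  w_B·L_B = 0.10 × 0.28 = 0.028
  w_C·L_C = 0.34 × 0.51 = 0.1734
  w_D·L_D = 0.36 × 0.29 = 0.1044
Denominator: 0.116 + 0.028 + 0.1734 + 0.1044 = 0.4218
Responsibility of Topic C: 0.1734 / 0.4218 ≈ 0.411

0.411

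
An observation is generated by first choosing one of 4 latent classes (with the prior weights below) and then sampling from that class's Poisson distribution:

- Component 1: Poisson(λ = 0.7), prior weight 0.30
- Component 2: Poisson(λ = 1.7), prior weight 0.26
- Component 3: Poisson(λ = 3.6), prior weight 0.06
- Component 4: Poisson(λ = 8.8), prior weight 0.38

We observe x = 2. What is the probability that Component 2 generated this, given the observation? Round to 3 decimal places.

0.582

By Bayes' theorem, P(k | x) = P(Z=k) f_k(x) / Σ_j P(Z=j) f_j(x).
Component likelihoods at x = 2:
  L_1 = e^(−0.7)·0.7^2/2! = 0.121663
  L_2 = e^(−1.7)·1.7^2/2! = 0.263978
  L_3 = e^(−3.6)·3.6^2/2! = 0.177058
  L_4 = e^(−8.8)·8.8^2/2! = 0.00583638
Prior × likelihood for each component:
  P(Z=1)·L_1 = 0.30 × 0.121663 = 0.036499
  P(Z=2)·L_2 = 0.26 × 0.263978 = 0.0686342
  P(Z=3)·L_3 = 0.06 × 0.177058 = 0.0106235
  P(Z=4)·L_4 = 0.38 × 0.00583638 = 0.00221783
Sum: 0.036499 + 0.0686342 + 0.0106235 + 0.00221783 = 0.117975
So the posterior for Component 2 is 0.0686342 / 0.117975 ≈ 0.582.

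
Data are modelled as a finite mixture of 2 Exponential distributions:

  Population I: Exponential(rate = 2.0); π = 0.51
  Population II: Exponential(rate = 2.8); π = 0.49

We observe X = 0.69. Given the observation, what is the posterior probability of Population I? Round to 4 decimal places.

Apply Bayes' rule: the posterior for each component is proportional to its prior times its likelihood at x.
Evaluate each component's likelihood at the observed value:
  p_I = 2.0·e^(−2.0·0.69) = 2.0·e^(−1.3800) = 0.503157
  p_II = 2.8·e^(−2.8·0.69) = 2.8·e^(−1.9320) = 0.405603
Prior × likelihood for each component:
  P(Z=I)·p_I = 0.51 × 0.503157 = 0.25661
  P(Z=II)·p_II = 0.49 × 0.405603 = 0.198745
Denominator: 0.25661 + 0.198745 = 0.455356
P(Population I | 0.69) = 0.25661 / 0.455356 ≈ 0.5635

0.5635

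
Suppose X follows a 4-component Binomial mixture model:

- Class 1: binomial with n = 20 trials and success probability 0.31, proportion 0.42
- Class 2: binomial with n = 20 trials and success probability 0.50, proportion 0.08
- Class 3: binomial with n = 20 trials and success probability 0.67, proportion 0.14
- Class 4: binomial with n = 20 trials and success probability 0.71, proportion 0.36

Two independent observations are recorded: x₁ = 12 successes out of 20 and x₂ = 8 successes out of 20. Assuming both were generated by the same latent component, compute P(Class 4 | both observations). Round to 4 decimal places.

0.0629

The responsibility of component k is P(Z=k) f_k(x) divided by Σ_j P(Z=j) f_j(x).
Since both observations come from the same component, the likelihood for component k is f_k(x₁)·f_k(x₂).
  f_1 = [C(20,12)·0.31^12·0.69^8 = 125970·7.87663e-07·0.0513798 = 0.005098] × [0.125127] = 0.000637896
  f_2 = [C(20,12)·0.50^12·0.50^8 = 125970·0.000244141·0.00390625 = 0.120134] × [0.120134] = 0.0144323
  f_3 = [C(20,12)·0.67^12·0.33^8 = 125970·0.00818272·0.000140641 = 0.144969] × [0.00853165] = 0.00123683
  f_4 = [C(20,12)·0.71^12·0.29^8 = 125970·0.0164097·5.00246e-05 = 0.103407] × [0.00287813] = 0.000297619
Multiply by the mixture weights:
  P(Z=1)·f_1 = 0.42 × 0.000637896 = 0.000267916
  P(Z=2)·f_2 = 0.08 × 0.0144323 = 0.00115458
  P(Z=3)·f_3 = 0.14 × 0.00123683 = 0.000173156
  P(Z=4)·f_4 = 0.36 × 0.000297619 = 0.000107143
Denominator: 0.000267916 + 0.00115458 + 0.000173156 + 0.000107143 = 0.0017028
Responsibility of Class 4: 0.000107143 / 0.0017028 ≈ 0.0629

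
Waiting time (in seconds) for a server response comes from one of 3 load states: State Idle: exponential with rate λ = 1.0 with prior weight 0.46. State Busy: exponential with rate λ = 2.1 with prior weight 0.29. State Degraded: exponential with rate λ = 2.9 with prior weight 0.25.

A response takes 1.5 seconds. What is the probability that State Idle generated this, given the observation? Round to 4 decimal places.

0.7433

P(component k | x) = π_k·f_k(x) / marginal(x), where marginal(x) = Σ_j π_j·f_j(x).
Component likelihoods at x = 1.5 seconds:
  f_Idle = 1.0·e^(−1.0·1.5) = 1.0·e^(−1.5000) = 0.22313
  f_Busy = 2.1·e^(−2.1·1.5) = 2.1·e^(−3.1500) = 0.0899895
  f_Degraded = 2.9·e^(−2.9·1.5) = 2.9·e^(−4.3500) = 0.0374298
Weight by the priors:
  π_Idle·f_Idle = 0.46 × 0.22313 = 0.10264
  π_Busy·f_Busy = 0.29 × 0.0899895 = 0.0260969
  π_Degraded·f_Degraded = 0.25 × 0.0374298 = 0.00935744
Marginal: 0.10264 + 0.0260969 + 0.00935744 = 0.138094
So the posterior for State Idle is 0.10264 / 0.138094 ≈ 0.7433.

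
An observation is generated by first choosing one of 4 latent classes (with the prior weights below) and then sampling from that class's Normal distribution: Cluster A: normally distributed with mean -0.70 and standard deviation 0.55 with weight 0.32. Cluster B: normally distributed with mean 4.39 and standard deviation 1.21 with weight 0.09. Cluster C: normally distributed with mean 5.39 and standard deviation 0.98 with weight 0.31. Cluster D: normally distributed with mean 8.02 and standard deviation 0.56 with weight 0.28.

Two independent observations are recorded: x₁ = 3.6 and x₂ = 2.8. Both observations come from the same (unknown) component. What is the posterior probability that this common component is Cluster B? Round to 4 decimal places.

0.9188

P(component k | x) = π_k·f_k(x) / marginal(x), where marginal(x) = Σ_j π_j·f_j(x).
Since both observations come from the same component, the likelihood for component k is f_k(x₁)·f_k(x₂).
  L_A = [(1/(0.55·√(2π)))·exp(−(3.6−-0.70)²/(2·0.55²)) = 0.725350·exp(-30.56198) = 3.86943e-14] × [1.16676e-09] = 4.51469e-23
  L_B = [(1/(1.21·√(2π)))·exp(−(3.6−4.39)²/(2·1.21²)) = 0.329704·exp(-0.21313) = 0.266417] × [0.13905] = 0.0370452
  L_C = [(1/(0.98·√(2π)))·exp(−(3.6−5.39)²/(2·0.98²)) = 0.407084·exp(-1.66811) = 0.0767776] × [0.0123873] = 0.000951067
  L_D = [(1/(0.56·√(2π)))·exp(−(3.6−8.02)²/(2·0.56²)) = 0.712397·exp(-31.14860) = 2.11377e-14] × [9.6607e-20] = 2.04205e-33
Weight by the priors:
  π_A·L_A = 0.32 × 4.51469e-23 = 1.4447e-23
  π_B·L_B = 0.09 × 0.0370452 = 0.00333407
  π_C·L_C = 0.31 × 0.000951067 = 0.000294831
  π_D·L_D = 0.28 × 2.04205e-33 = 5.71775e-34
Sum: 1.4447e-23 + 0.00333407 + 0.000294831 + 5.71775e-34 = 0.0036289
P(Cluster B | x₁, x₂) ≈ 0.9188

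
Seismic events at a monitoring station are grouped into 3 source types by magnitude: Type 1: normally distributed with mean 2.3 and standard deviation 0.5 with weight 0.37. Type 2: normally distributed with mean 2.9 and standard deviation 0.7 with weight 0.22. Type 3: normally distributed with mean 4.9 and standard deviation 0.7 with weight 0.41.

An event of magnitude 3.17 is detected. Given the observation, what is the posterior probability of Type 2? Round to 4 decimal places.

By Bayes' theorem, P(k | x) = π_k f_k(x) / Σ_j π_j f_j(x).
Normal densities:
  L_1 = (1/(0.5·√(2π)))·exp(−(3.17−2.3)²/(2·0.5²)) = 0.797885·exp(-1.51380) = 0.175592
  L_2 = (1/(0.7·√(2π)))·exp(−(3.17−2.9)²/(2·0.7²)) = 0.569918·exp(-0.07439) = 0.529061
  L_3 = (1/(0.7·√(2π)))·exp(−(3.17−4.9)²/(2·0.7²)) = 0.569918·exp(-3.05398) = 0.0268835
Multiply by the mixture weights:
  π_1·L_1 = 0.37 × 0.175592 = 0.0649691
  π_2·L_2 = 0.22 × 0.529061 = 0.116393
  π_3·L_3 = 0.41 × 0.0268835 = 0.0110222
Normaliser: 0.0649691 + 0.116393 + 0.0110222 = 0.192385
Responsibility of Type 2: 0.116393 / 0.192385 ≈ 0.6050

0.6050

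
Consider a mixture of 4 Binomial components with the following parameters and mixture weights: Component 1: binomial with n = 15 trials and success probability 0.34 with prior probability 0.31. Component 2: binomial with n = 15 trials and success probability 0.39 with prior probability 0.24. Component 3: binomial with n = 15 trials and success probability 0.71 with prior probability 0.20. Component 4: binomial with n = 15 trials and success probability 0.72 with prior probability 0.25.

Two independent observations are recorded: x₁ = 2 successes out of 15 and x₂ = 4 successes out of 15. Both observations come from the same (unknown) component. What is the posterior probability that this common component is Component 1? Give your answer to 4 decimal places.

0.7898

The responsibility of component k is π_k f_k(x) divided by Σ_j π_j f_j(x).
Since both observations come from the same component, the likelihood for component k is f_k(x₁)·f_k(x₂).
  L_1 = [0.0547291] × [0.188813] = 0.0103336
  L_2 = [0.0258587] × [0.13741] = 0.00355325
  L_3 = [5.431e-06] × [0.000423198] = 2.29839e-09
  L_4 = [3.53923e-06] × [0.000304229] = 1.07674e-09
Multiply by the mixture weights:
  π_1·L_1 = 0.31 × 0.0103336 = 0.0032034
  π_2·L_2 = 0.24 × 0.00355325 = 0.00085278
  π_3·L_3 = 0.20 × 2.29839e-09 = 4.59678e-10
  π_4·L_4 = 0.25 × 1.07674e-09 = 2.69184e-10
Normaliser: 0.0032034 + 0.00085278 + 4.59678e-10 + 2.69184e-10 = 0.00405618
P(Component 1 | data) = 0.0032034 / 0.00405618 ≈ 0.7898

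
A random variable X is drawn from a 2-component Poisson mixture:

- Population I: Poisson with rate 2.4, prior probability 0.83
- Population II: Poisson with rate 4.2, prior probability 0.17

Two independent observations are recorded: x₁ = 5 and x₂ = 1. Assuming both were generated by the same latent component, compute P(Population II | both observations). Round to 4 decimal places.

By Bayes' theorem, P(k | x) = w_k f_k(x) / Σ_j w_j f_j(x).
Since both observations come from the same component, the likelihood for component k is f_k(x₁)·f_k(x₂).
  L_I = [0.0601961] × [0.217723] = 0.0131061
  L_II = [0.163316] × [0.0629814] = 0.0102859
Multiply by the mixture weights:
  w_I·L_I = 0.83 × 0.0131061 = 0.010878
  w_II·L_II = 0.17 × 0.0102859 = 0.0017486
Denominator: 0.010878 + 0.0017486 = 0.0126266
Responsibility of Population II: 0.0017486 / 0.0126266 ≈ 0.1385

0.1385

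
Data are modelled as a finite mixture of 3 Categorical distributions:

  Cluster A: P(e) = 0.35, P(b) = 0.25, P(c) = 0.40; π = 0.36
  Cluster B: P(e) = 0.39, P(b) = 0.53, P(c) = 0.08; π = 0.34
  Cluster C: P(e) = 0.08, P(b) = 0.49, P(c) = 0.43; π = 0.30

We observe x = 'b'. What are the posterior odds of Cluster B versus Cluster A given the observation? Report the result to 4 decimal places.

2.0022

Posterior odds = (w_i f_i(x)) / (w_j f_j(x)); the normalising sum cancels.
Component likelihoods at x = 'b':
  f_A = P(b | comp) = 0.25
  f_B = P(b | comp) = 0.53
  f_C = P(b | comp) = 0.49
0.1802 / 0.09 ≈ 2.0022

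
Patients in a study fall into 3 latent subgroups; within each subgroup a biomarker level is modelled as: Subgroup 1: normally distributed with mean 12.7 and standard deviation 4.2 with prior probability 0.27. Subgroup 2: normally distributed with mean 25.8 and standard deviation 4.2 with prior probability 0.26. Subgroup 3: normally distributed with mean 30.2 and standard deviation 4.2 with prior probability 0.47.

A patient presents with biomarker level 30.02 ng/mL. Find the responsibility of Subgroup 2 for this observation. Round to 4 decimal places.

P(component k | x) = π_k·f_k(x) / marginal(x), where marginal(x) = Σ_j π_j·f_j(x).
Normal densities:
  p_1 = (1/(4.2·√(2π)))·exp(−(30.02−12.7)²/(2·4.2²)) = 0.094986·exp(-8.50290) = 1.92707e-05
  p_2 = (1/(4.2·√(2π)))·exp(−(30.02−25.8)²/(2·4.2²)) = 0.094986·exp(-0.50477) = 0.0573377
  p_3 = (1/(4.2·√(2π)))·exp(−(30.02−30.2)²/(2·4.2²)) = 0.094986·exp(-0.00092) = 0.0948991
Prior × likelihood for each component:
  π_1·p_1 = 0.27 × 1.92707e-05 = 5.20308e-06
  π_2·p_2 = 0.26 × 0.0573377 = 0.0149078
  π_3·p_3 = 0.47 × 0.0948991 = 0.0446026
Sum: 5.20308e-06 + 0.0149078 + 0.0446026 = 0.0595156
P(Subgroup 2 | 30.02 ng/mL) ≈ 0.2505

0.2505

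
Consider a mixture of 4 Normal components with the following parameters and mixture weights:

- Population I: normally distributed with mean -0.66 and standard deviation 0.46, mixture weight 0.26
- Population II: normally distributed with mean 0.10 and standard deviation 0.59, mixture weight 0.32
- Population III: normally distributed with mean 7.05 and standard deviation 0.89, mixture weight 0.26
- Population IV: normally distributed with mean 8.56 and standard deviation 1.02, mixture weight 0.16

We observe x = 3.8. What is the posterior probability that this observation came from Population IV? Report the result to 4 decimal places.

Apply Bayes' rule: the posterior for each component is proportional to its prior times its likelihood at x.
Normal densities:
  L_I = 3.35027e-21
  L_II = 1.95047e-09
  L_III = 0.000570038
  L_IV = 7.30004e-06
Prior × likelihood for each component:
  w_I·L_I = 0.26 × 3.35027e-21 = 8.71071e-22
  w_II·L_II = 0.32 × 1.95047e-09 = 6.2415e-10
  w_III·L_III = 0.26 × 0.000570038 = 0.00014821
  w_IV·L_IV = 0.16 × 7.30004e-06 = 1.16801e-06
Sum: 8.71071e-22 + 6.2415e-10 + 0.00014821 + 1.16801e-06 = 0.000149378
So the posterior for Population IV is 1.16801e-06 / 0.000149378 ≈ 0.0078.

0.0078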